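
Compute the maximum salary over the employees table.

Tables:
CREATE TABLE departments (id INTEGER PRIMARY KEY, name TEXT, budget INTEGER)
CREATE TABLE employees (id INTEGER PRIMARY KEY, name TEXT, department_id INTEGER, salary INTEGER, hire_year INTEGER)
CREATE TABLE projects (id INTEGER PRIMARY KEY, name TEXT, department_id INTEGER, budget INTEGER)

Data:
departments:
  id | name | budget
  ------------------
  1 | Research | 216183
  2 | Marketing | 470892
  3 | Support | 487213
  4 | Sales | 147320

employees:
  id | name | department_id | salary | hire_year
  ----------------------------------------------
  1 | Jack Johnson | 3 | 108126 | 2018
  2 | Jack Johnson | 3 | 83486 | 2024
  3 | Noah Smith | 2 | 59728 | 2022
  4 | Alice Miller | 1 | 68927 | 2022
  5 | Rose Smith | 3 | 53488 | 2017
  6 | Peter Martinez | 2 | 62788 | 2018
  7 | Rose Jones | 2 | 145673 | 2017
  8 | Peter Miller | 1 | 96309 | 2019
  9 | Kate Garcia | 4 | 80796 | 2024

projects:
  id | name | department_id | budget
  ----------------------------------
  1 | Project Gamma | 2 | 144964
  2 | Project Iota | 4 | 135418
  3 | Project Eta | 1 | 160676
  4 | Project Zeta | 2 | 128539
SELECT MAX(salary) FROM employees

Execution result:
145673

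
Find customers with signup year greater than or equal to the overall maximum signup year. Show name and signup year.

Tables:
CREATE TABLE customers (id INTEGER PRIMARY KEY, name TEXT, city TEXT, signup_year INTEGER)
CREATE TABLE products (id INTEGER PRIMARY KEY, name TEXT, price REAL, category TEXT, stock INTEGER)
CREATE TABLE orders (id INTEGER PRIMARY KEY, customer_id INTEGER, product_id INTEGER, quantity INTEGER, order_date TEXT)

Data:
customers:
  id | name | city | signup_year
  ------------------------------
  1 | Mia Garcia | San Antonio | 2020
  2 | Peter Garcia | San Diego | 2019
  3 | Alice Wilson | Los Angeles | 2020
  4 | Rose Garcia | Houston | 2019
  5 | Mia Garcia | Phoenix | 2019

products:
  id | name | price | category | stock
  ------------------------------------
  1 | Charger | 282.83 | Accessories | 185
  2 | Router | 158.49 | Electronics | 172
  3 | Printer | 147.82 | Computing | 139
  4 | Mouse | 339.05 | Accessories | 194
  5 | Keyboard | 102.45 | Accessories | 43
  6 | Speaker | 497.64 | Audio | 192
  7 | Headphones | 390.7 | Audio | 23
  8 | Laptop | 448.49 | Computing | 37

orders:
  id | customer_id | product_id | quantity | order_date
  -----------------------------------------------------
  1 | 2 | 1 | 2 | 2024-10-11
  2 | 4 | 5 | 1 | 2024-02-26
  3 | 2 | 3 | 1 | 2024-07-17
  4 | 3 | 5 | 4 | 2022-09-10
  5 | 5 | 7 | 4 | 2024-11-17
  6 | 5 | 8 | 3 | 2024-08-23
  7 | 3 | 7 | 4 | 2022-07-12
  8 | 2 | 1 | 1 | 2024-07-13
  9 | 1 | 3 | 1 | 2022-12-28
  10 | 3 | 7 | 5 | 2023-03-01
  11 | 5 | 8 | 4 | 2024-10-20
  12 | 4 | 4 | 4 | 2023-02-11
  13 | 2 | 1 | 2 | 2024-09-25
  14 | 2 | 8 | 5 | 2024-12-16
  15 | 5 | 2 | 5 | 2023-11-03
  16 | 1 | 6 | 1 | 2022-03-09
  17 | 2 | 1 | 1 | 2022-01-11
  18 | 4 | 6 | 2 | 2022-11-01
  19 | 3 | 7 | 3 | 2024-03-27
SELECT name, signup_year FROM customers WHERE signup_year >= (SELECT MAX(signup_year) FROM customers)

Execution result:
name | signup_year
Mia Garcia | 2020
Alice Wilson | 2020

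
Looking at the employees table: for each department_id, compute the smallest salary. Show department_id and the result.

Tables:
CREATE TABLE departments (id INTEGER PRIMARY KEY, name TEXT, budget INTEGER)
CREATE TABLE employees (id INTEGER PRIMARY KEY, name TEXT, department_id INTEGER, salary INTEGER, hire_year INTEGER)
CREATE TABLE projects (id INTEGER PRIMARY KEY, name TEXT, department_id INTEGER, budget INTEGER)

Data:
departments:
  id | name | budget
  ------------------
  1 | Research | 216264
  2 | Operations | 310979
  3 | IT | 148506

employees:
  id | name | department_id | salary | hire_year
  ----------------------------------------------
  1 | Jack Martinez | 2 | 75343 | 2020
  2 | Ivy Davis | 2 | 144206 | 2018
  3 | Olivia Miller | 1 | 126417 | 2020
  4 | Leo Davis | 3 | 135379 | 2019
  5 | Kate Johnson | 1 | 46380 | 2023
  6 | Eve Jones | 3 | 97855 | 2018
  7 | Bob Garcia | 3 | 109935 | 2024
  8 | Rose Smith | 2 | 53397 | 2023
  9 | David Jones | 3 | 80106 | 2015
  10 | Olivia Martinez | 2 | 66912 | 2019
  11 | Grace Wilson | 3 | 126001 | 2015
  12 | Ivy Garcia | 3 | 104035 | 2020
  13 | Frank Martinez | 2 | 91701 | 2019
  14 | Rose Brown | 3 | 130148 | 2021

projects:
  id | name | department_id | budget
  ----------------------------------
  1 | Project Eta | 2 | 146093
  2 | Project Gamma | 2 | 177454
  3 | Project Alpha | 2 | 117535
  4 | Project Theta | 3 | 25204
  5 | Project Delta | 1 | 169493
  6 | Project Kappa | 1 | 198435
SELECT department_id, MIN(salary) AS min_salary FROM employees GROUP BY department_id

Execution result:
department_id | min_salary
1 | 46380
2 | 53397
3 | 80106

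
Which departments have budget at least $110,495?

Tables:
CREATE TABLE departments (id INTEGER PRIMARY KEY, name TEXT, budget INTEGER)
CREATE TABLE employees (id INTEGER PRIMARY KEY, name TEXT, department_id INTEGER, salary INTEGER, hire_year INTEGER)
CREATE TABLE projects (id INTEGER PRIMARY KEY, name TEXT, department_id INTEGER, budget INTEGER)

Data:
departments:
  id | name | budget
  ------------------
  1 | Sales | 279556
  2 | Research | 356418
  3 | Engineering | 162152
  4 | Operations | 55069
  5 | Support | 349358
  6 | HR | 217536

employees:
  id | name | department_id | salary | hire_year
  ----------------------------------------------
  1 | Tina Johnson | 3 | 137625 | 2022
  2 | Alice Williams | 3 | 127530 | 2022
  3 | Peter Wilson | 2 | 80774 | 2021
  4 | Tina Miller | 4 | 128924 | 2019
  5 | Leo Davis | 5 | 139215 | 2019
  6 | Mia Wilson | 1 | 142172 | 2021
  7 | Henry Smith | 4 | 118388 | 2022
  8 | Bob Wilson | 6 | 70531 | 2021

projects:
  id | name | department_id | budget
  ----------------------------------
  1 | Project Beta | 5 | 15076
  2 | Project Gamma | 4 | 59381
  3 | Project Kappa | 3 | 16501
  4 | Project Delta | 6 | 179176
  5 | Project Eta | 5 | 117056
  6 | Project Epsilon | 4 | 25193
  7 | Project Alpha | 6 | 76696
SELECT name, budget FROM departments WHERE budget >= 110495

Execution result:
name | budget
Sales | 279556
Research | 356418
Engineering | 162152
Support | 349358
HR | 217536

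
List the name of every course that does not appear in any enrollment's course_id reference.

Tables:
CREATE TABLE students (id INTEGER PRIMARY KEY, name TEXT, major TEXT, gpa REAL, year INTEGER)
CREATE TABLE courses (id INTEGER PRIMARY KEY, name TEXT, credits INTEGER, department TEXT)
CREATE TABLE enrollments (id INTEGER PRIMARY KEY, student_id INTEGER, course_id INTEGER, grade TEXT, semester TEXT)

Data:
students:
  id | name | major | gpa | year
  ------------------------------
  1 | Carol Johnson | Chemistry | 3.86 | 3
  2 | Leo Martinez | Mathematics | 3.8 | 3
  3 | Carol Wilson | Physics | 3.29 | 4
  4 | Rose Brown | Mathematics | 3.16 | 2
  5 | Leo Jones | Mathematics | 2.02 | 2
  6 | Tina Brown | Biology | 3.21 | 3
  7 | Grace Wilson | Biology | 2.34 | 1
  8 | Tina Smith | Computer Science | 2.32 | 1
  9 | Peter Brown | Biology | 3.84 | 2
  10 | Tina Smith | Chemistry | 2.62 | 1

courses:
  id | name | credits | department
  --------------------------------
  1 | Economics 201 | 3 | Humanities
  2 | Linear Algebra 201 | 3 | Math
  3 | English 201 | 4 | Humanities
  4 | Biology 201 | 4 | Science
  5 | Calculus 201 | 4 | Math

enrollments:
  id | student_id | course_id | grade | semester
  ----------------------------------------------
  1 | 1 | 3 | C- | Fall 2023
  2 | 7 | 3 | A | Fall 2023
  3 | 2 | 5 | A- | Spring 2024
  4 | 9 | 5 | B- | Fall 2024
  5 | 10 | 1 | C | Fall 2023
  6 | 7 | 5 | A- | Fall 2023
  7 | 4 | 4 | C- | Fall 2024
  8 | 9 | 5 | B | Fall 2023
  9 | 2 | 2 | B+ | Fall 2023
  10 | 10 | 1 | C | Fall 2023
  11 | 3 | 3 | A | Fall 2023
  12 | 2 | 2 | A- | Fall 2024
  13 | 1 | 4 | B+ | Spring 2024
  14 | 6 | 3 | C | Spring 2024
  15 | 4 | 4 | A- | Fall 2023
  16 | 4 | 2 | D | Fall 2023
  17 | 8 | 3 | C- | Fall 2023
SELECT p.name FROM courses p LEFT JOIN enrollments c ON c.course_id = p.id WHERE c.id IS NULL

Execution result:
(no rows)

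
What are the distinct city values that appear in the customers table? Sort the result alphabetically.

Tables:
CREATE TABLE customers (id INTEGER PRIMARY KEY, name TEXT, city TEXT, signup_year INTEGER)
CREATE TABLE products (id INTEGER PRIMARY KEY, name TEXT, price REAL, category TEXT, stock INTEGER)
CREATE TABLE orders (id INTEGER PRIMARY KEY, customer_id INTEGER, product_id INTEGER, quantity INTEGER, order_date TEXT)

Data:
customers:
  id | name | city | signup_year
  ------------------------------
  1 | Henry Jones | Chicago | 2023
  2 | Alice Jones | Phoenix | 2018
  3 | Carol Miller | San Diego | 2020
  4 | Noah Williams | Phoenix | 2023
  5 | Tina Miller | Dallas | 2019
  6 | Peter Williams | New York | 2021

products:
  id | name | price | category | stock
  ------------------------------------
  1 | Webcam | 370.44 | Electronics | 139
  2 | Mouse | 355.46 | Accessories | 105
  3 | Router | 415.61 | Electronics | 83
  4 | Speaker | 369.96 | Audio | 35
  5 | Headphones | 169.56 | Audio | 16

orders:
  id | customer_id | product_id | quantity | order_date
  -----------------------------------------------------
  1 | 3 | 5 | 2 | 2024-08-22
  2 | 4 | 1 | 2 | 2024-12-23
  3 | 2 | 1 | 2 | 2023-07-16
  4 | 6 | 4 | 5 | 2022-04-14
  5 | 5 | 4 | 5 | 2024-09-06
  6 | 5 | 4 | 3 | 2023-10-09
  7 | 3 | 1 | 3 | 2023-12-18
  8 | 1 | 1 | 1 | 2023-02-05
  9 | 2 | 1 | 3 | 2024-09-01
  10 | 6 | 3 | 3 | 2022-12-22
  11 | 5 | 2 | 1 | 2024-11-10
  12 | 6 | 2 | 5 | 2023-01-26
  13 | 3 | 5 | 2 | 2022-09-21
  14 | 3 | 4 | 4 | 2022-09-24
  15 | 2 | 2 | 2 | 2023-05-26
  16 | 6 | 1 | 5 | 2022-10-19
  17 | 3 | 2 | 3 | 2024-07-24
SELECT DISTINCT city FROM customers ORDER BY city

Execution result:
city
Chicago
Dallas
New York
Phoenix
San Diego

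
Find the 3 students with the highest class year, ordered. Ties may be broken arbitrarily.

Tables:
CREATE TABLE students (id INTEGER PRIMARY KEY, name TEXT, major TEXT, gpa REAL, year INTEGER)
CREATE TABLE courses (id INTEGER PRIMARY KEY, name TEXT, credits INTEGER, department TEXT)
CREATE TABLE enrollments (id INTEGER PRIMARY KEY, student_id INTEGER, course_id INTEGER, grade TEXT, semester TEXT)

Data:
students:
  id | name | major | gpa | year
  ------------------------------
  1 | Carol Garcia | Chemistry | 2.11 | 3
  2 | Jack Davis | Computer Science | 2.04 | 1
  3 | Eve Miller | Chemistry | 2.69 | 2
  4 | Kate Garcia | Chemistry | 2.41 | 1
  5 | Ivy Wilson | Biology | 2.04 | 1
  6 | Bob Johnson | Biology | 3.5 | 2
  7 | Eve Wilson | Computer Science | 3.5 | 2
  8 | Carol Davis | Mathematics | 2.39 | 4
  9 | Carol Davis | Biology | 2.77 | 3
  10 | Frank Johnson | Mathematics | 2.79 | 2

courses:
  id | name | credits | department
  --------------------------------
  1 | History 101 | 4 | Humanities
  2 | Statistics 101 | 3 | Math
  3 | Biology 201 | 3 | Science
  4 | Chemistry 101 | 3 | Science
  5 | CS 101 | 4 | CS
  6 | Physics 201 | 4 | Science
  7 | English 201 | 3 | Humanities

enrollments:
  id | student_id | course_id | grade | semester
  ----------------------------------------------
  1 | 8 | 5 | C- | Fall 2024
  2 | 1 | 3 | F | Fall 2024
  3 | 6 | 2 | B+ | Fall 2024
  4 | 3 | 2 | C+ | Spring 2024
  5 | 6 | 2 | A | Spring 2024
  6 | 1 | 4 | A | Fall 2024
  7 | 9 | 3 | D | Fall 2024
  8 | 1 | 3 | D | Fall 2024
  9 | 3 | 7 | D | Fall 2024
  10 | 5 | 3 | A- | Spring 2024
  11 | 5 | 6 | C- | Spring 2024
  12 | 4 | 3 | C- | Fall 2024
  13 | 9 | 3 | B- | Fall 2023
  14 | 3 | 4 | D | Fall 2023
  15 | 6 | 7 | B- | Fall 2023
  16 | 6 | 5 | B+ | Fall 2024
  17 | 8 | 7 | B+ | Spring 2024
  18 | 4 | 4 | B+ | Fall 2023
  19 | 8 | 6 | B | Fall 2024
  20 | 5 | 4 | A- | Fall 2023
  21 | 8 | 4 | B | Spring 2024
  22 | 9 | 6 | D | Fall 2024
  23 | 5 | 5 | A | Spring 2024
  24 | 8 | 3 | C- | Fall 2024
SELECT name, year FROM students ORDER BY year DESC LIMIT 3

Execution result:
name | year
Carol Davis | 4
Carol Garcia | 3
Carol Davis | 3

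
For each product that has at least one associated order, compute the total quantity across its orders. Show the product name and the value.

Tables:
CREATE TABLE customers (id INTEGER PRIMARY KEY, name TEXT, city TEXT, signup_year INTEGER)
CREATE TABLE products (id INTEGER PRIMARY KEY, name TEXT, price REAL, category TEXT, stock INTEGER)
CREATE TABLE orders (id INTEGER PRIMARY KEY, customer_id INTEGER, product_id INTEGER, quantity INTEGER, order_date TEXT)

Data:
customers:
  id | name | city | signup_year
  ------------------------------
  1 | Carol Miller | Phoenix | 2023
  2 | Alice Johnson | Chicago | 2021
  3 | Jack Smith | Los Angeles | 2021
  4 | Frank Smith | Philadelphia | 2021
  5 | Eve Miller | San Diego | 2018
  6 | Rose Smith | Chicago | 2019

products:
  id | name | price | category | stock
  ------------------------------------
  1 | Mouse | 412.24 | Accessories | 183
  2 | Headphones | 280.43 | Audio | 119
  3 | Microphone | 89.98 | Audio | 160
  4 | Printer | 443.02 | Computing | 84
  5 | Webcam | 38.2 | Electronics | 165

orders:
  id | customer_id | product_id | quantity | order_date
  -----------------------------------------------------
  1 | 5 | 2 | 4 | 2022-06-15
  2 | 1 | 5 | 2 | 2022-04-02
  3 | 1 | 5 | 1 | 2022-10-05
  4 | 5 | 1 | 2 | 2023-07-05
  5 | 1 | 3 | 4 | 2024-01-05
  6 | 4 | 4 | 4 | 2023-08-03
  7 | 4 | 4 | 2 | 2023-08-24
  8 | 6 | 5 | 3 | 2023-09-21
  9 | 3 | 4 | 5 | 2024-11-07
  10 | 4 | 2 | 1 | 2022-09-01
SELECT p.name, SUM(c.quantity) AS sum_quantity FROM orders c JOIN products p ON c.product_id = p.id GROUP BY p.id, p.name

Execution result:
name | sum_quantity
Mouse | 2
Headphones | 5
Microphone | 4
Printer | 11
Webcam | 6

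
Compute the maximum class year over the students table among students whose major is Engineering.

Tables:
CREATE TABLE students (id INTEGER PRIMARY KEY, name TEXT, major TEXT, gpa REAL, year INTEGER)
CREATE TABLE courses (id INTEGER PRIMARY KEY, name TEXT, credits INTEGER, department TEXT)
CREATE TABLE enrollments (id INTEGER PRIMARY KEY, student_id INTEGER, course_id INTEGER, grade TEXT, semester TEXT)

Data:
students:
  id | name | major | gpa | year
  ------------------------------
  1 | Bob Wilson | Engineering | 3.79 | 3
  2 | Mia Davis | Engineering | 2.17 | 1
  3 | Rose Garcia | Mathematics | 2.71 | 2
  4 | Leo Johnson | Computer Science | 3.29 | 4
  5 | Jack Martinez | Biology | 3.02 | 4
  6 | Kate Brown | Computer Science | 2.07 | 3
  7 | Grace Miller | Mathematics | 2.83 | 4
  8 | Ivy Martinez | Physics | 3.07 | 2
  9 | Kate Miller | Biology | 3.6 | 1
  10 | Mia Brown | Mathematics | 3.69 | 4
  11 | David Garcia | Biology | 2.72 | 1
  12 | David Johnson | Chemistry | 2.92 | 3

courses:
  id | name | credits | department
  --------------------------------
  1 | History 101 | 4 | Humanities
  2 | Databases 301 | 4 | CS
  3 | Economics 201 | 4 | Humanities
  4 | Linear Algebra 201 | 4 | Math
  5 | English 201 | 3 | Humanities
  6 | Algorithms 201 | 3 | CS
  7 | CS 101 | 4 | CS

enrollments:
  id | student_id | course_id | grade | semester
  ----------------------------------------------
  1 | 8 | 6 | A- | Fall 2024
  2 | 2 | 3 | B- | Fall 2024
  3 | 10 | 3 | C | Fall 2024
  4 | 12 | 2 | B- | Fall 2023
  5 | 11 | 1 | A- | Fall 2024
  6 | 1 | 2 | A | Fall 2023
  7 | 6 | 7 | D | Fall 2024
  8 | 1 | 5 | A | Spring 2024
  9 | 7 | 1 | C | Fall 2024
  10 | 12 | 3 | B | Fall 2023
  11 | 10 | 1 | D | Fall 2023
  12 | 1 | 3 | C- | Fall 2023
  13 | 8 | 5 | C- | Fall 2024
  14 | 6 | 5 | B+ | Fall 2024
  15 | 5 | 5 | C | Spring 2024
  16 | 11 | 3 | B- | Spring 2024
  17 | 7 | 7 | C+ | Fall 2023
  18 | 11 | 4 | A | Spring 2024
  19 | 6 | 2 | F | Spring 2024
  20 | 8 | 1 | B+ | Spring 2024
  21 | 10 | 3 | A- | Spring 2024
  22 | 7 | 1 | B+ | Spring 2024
SELECT MAX(year) FROM students WHERE major = 'Engineering'

Execution result:
3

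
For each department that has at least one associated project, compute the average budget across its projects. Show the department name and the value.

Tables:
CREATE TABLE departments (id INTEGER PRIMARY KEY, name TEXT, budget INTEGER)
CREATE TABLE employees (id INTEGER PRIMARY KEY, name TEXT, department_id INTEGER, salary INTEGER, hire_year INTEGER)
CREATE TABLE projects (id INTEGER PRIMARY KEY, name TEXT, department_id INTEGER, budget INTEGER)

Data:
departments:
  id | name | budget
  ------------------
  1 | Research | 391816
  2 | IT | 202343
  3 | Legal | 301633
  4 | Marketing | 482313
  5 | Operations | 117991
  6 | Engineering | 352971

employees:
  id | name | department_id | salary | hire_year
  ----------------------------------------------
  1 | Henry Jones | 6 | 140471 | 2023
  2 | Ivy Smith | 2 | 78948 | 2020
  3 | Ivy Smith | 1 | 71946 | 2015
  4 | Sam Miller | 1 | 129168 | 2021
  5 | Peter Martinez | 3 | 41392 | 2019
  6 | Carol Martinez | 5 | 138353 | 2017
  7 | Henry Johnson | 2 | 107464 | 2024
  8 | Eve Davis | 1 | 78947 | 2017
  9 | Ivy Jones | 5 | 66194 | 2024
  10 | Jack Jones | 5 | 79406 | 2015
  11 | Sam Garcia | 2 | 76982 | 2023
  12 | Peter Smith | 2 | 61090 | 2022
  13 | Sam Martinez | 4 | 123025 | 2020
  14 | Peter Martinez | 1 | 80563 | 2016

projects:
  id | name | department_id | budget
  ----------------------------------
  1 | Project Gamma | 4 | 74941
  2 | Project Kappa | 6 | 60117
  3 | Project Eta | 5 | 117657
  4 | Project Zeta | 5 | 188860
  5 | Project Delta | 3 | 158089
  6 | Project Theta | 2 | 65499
SELECT p.name, AVG(c.budget) AS avg_budget FROM projects c JOIN departments p ON c.department_id = p.id GROUP BY p.id, p.name

Execution result:
name | avg_budget
IT | 65499.00
Legal | 158089.00
Marketing | 74941.00
Operations | 153258.50
Engineering | 60117.00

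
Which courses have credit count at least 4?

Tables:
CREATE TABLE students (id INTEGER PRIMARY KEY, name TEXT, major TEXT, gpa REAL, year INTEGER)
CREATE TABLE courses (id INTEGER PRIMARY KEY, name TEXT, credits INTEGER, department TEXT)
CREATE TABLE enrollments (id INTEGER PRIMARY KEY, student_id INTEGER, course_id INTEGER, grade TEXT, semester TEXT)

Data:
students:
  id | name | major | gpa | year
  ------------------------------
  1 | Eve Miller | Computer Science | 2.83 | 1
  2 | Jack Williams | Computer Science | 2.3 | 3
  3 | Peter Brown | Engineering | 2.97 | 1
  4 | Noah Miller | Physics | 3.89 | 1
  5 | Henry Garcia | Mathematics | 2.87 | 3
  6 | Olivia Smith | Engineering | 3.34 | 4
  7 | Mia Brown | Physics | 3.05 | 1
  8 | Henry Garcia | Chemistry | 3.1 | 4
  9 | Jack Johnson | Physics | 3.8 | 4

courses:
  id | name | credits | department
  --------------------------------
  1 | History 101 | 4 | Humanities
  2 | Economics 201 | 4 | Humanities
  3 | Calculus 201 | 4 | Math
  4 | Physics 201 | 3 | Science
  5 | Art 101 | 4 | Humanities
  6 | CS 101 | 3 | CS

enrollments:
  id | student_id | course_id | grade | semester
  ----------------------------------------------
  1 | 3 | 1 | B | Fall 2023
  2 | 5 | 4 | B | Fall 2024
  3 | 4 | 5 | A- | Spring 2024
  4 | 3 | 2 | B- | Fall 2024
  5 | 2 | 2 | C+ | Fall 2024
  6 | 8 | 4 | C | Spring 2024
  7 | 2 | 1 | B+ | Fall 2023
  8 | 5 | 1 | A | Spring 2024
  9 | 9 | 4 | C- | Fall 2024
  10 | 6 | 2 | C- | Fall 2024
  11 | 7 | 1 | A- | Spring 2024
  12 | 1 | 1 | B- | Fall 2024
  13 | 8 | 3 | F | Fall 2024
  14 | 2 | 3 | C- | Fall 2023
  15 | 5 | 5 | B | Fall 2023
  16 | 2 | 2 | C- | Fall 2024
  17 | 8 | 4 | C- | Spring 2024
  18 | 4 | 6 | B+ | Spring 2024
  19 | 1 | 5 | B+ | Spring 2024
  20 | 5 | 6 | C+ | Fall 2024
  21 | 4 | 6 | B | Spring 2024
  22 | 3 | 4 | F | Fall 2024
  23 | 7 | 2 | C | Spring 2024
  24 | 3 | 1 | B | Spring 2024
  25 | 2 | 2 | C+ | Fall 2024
SELECT name, credits FROM courses WHERE credits >= 4

Execution result:
name | credits
History 101 | 4
Economics 201 | 4
Calculus 201 | 4
Art 101 | 4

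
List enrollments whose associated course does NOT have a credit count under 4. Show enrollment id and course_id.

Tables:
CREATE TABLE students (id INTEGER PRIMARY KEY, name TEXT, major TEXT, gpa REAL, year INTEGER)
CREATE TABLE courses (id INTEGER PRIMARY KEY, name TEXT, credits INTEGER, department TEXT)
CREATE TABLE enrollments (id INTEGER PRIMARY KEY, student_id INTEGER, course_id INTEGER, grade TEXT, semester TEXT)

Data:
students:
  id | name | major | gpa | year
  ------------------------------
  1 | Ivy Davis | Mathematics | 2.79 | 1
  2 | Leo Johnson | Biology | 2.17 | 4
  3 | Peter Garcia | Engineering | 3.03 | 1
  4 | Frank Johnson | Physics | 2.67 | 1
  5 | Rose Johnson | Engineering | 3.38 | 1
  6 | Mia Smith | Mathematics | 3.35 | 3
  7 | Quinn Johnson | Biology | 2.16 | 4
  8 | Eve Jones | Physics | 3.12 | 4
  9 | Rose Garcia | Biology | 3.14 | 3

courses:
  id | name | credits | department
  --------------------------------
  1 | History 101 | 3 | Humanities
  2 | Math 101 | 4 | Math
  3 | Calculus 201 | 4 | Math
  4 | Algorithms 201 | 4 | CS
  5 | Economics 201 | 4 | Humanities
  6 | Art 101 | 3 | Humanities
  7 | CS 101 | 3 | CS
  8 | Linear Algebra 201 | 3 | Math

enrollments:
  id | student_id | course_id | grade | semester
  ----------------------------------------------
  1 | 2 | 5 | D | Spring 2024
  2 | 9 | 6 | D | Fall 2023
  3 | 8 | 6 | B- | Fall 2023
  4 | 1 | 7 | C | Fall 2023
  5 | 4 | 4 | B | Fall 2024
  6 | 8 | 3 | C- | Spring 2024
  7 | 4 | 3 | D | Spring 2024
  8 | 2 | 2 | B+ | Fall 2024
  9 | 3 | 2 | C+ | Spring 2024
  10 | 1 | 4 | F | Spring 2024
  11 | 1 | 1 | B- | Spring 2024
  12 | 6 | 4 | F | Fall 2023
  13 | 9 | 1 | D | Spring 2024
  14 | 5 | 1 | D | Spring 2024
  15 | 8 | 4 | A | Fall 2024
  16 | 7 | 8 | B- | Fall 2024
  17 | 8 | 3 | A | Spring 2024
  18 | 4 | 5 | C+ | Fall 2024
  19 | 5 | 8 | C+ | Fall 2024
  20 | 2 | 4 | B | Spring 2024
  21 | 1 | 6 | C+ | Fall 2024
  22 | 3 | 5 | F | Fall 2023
SELECT id, course_id FROM enrollments WHERE course_id NOT IN (SELECT id FROM courses WHERE credits < 4)

Execution result:
id | course_id
1 | 5
5 | 4
6 | 3
7 | 3
8 | 2
9 | 2
10 | 4
12 | 4
15 | 4
17 | 3
18 | 5
20 | 4
22 | 5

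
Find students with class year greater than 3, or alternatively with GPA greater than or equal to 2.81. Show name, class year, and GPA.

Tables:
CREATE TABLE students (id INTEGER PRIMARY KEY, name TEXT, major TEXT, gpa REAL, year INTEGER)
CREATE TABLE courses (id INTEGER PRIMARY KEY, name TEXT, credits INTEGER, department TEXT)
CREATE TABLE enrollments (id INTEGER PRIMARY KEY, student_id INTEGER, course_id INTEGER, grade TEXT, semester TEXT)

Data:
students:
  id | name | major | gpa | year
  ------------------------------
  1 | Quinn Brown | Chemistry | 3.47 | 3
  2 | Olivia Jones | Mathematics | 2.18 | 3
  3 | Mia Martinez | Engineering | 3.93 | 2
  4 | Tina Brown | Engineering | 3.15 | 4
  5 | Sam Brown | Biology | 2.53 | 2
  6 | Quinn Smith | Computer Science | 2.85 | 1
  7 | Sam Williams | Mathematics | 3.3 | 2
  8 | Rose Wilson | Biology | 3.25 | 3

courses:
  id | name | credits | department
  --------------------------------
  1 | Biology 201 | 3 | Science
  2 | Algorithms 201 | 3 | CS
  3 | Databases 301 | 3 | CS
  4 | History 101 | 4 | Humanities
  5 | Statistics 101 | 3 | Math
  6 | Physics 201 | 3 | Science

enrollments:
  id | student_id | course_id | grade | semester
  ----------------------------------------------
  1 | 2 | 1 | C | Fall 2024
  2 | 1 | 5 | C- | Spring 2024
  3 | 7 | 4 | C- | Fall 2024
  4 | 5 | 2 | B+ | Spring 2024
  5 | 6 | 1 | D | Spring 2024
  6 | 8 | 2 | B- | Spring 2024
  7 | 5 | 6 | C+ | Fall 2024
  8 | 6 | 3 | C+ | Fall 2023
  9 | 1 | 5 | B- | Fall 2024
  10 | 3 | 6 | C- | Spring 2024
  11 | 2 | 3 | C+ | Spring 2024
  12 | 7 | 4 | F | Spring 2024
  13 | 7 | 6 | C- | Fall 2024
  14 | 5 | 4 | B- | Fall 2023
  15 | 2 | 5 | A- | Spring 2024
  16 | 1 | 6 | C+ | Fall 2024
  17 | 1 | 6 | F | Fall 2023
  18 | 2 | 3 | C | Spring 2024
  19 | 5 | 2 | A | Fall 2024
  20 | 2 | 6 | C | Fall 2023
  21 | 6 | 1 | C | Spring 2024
SELECT name, year, gpa FROM students WHERE year > 3 OR gpa >= 2.81

Execution result:
name | year | gpa
Quinn Brown | 3 | 3.47
Mia Martinez | 2 | 3.93
Tina Brown | 4 | 3.15
Quinn Smith | 1 | 2.85
Sam Williams | 2 | 3.30
Rose Wilson | 3 | 3.25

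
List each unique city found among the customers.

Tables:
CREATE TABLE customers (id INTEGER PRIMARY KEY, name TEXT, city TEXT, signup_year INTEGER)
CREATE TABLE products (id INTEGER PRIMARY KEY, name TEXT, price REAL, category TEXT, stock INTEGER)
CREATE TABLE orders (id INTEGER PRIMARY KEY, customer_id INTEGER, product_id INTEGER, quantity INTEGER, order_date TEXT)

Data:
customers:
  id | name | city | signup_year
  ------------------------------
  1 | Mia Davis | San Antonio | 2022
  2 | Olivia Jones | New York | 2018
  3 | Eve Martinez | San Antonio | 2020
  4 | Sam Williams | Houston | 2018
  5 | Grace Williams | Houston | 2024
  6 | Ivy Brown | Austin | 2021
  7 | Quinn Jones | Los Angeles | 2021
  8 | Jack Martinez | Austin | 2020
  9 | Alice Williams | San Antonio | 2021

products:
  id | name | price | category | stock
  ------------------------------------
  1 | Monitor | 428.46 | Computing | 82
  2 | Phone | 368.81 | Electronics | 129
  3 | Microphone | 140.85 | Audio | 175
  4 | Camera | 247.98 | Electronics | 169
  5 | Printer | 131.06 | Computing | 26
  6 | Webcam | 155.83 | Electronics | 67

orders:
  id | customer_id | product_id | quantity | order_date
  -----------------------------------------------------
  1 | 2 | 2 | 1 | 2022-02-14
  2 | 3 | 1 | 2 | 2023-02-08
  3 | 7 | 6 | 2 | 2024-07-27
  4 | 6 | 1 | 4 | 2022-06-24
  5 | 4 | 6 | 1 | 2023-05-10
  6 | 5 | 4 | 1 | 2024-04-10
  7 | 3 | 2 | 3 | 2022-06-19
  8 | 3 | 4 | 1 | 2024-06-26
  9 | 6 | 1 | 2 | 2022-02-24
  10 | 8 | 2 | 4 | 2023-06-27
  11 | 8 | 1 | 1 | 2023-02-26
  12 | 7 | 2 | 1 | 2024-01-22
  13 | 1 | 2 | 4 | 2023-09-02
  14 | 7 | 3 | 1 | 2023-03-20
SELECT DISTINCT city FROM customers

Execution result:
city
San Antonio
New York
Houston
Austin
Los Angeles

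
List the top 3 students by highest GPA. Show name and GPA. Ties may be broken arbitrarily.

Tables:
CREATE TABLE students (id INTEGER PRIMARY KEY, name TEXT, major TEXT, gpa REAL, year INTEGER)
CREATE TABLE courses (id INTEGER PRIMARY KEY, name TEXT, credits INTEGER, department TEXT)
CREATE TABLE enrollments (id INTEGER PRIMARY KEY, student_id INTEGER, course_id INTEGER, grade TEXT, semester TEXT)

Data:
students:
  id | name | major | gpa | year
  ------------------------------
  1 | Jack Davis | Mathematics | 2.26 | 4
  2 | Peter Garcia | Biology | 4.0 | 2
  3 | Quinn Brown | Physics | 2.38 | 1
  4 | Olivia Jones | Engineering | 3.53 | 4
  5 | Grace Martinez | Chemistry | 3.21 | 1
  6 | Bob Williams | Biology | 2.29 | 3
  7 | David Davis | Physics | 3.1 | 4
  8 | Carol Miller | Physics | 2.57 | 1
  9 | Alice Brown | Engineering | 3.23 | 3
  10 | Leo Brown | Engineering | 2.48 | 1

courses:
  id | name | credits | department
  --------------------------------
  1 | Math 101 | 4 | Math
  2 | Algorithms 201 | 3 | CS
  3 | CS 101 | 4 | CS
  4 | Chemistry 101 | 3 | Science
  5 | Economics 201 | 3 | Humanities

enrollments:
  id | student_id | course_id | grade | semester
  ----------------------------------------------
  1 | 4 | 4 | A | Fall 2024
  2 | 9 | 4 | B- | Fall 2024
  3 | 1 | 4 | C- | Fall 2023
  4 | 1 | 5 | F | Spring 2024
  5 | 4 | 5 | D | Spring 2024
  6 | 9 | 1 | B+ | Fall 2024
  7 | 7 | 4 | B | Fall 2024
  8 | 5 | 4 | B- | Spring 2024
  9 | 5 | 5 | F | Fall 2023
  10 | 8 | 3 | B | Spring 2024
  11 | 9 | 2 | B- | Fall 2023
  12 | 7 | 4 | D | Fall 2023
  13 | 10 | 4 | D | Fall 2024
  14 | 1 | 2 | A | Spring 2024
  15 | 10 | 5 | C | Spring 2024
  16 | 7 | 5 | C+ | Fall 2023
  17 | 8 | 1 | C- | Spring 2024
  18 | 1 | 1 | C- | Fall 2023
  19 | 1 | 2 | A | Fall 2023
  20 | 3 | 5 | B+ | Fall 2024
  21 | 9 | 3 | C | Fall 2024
SELECT name, gpa FROM students ORDER BY gpa DESC LIMIT 3

Execution result:
name | gpa
Peter Garcia | 4.00
Olivia Jones | 3.53
Alice Brown | 3.23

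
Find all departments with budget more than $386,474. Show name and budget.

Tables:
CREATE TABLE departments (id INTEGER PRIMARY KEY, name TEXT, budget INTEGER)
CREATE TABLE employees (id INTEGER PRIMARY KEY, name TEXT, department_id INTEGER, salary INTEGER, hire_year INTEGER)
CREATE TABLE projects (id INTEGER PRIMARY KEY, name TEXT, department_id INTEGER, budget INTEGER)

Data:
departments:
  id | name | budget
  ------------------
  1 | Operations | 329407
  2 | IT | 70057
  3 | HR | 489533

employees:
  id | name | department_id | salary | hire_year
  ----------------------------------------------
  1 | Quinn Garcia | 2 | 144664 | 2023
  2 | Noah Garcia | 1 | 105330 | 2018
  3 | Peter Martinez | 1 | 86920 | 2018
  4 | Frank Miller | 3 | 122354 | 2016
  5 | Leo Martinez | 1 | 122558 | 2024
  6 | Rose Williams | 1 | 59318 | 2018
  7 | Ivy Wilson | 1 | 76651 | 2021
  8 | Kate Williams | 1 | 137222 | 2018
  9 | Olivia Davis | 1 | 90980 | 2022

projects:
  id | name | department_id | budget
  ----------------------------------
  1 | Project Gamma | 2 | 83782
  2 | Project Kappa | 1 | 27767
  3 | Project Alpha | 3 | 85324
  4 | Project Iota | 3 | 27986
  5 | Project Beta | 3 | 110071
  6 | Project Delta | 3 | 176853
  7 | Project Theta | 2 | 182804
SELECT name, budget FROM departments WHERE budget > 386474

Execution result:
name | budget
HR | 489533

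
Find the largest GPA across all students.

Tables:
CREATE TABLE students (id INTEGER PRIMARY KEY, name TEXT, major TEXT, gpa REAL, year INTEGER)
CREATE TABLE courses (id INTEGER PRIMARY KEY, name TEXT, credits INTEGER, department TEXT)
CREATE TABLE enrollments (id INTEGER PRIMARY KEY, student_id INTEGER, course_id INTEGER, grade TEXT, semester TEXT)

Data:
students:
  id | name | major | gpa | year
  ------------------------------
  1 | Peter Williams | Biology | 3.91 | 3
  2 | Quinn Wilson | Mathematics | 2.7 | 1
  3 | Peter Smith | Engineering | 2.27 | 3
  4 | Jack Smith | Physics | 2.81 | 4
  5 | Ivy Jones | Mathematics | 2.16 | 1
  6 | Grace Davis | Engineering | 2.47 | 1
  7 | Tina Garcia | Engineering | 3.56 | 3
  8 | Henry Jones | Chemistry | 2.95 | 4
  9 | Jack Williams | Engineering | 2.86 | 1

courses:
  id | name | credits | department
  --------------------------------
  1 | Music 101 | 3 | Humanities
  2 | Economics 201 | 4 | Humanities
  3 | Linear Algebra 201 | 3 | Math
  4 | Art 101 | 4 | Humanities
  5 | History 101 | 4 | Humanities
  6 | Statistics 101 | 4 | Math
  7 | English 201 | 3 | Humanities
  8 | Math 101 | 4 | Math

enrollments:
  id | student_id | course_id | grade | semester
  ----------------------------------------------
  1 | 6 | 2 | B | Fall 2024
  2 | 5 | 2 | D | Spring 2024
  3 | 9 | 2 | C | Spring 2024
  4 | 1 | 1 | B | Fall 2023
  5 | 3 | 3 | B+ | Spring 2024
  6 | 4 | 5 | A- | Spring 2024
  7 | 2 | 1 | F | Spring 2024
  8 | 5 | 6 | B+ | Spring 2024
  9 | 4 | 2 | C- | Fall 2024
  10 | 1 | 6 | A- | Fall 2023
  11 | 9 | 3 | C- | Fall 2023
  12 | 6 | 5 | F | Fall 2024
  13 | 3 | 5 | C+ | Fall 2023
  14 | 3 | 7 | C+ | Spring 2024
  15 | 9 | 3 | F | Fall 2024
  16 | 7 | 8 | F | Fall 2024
SELECT MAX(gpa) FROM students

Execution result:
3.91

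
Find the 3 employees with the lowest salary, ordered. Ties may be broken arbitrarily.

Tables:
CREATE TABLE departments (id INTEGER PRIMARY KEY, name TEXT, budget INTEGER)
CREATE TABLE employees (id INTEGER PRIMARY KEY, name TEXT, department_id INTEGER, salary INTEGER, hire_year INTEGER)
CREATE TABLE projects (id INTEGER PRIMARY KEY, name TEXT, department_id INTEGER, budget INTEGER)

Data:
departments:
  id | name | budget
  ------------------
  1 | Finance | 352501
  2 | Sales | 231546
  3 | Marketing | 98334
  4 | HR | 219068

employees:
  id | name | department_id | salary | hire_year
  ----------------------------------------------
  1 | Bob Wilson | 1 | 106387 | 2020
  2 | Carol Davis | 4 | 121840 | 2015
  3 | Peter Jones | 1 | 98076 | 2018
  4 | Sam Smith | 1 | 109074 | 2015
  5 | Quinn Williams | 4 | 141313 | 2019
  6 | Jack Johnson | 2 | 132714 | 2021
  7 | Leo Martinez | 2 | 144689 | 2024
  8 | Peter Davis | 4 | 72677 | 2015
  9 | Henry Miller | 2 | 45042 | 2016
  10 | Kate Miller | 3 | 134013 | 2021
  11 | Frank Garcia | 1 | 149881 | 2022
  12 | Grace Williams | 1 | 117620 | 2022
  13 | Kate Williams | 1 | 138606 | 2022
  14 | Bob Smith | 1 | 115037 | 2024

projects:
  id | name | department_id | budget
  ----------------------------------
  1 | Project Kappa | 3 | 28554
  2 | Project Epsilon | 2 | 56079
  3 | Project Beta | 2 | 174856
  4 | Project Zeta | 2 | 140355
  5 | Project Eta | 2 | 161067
SELECT name, salary FROM employees ORDER BY salary ASC LIMIT 3

Execution result:
name | salary
Henry Miller | 45042
Peter Davis | 72677
Peter Jones | 98076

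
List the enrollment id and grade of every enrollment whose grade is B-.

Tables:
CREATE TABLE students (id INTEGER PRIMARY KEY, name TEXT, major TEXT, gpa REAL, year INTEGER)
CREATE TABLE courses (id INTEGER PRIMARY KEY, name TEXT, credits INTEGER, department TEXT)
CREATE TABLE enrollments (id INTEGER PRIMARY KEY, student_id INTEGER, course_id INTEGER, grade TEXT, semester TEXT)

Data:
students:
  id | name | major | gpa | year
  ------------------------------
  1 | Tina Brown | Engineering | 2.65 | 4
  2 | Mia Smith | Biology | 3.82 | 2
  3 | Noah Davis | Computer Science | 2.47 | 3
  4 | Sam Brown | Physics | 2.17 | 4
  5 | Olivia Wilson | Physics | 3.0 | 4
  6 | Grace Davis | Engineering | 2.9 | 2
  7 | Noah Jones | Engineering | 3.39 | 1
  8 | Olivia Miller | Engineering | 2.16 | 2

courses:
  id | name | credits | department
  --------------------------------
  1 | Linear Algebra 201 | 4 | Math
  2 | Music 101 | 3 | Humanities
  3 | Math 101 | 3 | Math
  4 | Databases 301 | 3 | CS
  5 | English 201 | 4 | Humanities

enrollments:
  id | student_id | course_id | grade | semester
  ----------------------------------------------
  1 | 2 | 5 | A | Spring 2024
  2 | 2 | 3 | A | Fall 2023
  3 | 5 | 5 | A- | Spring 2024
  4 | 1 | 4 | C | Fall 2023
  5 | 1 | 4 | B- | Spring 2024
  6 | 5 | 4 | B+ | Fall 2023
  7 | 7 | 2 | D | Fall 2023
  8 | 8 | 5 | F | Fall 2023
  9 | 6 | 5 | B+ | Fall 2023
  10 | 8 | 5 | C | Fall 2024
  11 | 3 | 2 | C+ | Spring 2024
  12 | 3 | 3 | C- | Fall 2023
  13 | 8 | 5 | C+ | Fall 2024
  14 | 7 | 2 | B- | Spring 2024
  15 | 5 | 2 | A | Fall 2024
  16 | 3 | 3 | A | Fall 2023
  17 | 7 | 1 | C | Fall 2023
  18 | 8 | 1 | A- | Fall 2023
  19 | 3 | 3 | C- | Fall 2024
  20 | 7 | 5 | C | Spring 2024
SELECT id, grade FROM enrollments WHERE grade = 'B-'

Execution result:
id | grade
5 | B-
14 | B-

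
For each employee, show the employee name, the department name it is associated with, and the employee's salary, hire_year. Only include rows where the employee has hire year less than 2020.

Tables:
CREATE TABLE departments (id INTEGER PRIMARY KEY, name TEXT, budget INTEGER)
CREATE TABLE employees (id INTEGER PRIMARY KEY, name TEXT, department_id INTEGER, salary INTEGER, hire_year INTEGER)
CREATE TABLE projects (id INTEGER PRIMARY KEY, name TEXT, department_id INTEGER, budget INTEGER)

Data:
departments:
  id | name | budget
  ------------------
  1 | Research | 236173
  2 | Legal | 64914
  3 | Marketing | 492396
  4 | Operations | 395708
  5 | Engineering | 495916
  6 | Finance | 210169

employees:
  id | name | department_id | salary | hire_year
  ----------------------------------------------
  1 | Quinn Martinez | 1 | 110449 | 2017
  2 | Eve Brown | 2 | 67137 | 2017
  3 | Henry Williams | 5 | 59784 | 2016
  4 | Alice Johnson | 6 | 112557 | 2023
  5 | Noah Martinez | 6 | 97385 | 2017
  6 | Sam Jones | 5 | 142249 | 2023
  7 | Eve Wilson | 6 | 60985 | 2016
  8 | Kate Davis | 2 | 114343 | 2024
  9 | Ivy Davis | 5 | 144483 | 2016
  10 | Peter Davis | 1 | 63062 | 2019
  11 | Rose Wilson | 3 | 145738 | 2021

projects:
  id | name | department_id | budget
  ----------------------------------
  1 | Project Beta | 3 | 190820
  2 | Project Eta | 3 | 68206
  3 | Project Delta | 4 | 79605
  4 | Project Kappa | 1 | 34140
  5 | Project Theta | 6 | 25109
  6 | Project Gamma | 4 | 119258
SELECT c.name, p.name AS department, c.salary, c.hire_year FROM employees c JOIN departments p ON c.department_id = p.id WHERE c.hire_year < 2020

Execution result:
name | department | salary | hire_year
Quinn Martinez | Research | 110449 | 2017
Eve Brown | Legal | 67137 | 2017
Henry Williams | Engineering | 59784 | 2016
Noah Martinez | Finance | 97385 | 2017
Eve Wilson | Finance | 60985 | 2016
Ivy Davis | Engineering | 144483 | 2016
Peter Davis | Research | 63062 | 2019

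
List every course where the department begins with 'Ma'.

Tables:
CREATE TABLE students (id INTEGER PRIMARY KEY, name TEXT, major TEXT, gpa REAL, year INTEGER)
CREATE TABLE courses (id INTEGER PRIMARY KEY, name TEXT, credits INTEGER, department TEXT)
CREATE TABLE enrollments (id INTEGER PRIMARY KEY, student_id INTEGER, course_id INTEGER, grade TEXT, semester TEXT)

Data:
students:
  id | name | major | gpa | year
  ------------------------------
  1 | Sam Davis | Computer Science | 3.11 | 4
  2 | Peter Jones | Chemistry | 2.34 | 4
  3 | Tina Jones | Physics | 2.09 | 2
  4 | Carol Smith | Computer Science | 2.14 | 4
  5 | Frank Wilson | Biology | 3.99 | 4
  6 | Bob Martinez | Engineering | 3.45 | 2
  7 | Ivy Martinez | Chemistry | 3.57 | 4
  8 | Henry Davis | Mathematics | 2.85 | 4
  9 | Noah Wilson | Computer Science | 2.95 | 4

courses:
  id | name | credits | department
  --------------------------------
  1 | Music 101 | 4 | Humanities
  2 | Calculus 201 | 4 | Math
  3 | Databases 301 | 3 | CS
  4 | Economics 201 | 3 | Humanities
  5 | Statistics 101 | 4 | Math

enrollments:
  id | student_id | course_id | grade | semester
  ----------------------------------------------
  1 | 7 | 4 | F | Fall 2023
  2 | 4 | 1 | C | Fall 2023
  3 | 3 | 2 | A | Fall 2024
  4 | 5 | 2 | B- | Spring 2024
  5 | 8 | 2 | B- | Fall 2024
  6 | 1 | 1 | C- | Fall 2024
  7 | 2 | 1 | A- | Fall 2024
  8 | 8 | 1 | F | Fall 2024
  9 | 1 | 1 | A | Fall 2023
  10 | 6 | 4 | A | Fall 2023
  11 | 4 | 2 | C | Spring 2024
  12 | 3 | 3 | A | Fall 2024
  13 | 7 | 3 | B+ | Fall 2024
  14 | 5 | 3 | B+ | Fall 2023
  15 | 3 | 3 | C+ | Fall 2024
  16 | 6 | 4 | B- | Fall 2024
SELECT name, department FROM courses WHERE department LIKE 'Ma%'

Execution result:
name | department
Calculus 201 | Math
Statistics 101 | Math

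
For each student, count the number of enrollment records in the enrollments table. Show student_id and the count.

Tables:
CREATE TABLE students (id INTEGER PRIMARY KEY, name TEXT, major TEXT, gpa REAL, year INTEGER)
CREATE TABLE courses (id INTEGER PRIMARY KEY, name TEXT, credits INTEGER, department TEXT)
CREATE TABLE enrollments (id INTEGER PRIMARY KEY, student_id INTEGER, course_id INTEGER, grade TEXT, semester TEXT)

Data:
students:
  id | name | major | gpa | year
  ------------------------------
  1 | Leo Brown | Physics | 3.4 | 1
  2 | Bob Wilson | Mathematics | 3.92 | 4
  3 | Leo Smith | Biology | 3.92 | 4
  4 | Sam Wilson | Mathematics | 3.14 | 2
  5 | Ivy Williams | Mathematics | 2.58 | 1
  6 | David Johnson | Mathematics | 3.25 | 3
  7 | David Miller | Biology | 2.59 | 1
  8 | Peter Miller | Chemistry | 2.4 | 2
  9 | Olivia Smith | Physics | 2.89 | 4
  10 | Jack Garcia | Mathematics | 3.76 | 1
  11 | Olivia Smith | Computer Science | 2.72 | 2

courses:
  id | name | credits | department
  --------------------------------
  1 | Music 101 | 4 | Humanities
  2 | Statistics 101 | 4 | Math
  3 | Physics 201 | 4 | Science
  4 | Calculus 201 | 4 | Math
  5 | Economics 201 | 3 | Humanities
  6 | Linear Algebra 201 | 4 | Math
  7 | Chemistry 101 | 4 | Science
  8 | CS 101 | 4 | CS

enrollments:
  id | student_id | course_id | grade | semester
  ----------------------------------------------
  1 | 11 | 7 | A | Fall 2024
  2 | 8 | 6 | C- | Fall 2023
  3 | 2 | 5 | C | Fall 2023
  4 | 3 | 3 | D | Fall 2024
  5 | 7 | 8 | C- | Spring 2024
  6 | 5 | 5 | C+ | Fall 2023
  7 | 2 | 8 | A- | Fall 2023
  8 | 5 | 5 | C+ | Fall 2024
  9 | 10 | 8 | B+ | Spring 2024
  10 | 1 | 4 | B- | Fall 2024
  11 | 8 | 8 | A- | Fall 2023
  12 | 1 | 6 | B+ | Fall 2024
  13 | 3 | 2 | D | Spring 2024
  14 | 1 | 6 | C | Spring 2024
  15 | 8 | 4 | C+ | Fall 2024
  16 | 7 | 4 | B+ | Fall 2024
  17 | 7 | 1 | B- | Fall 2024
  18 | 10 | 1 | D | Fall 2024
SELECT student_id, COUNT(*) AS enrollment_count FROM enrollments GROUP BY student_id

Execution result:
student_id | enrollment_count
1 | 3
2 | 2
3 | 2
5 | 2
7 | 3
8 | 3
10 | 2
11 | 1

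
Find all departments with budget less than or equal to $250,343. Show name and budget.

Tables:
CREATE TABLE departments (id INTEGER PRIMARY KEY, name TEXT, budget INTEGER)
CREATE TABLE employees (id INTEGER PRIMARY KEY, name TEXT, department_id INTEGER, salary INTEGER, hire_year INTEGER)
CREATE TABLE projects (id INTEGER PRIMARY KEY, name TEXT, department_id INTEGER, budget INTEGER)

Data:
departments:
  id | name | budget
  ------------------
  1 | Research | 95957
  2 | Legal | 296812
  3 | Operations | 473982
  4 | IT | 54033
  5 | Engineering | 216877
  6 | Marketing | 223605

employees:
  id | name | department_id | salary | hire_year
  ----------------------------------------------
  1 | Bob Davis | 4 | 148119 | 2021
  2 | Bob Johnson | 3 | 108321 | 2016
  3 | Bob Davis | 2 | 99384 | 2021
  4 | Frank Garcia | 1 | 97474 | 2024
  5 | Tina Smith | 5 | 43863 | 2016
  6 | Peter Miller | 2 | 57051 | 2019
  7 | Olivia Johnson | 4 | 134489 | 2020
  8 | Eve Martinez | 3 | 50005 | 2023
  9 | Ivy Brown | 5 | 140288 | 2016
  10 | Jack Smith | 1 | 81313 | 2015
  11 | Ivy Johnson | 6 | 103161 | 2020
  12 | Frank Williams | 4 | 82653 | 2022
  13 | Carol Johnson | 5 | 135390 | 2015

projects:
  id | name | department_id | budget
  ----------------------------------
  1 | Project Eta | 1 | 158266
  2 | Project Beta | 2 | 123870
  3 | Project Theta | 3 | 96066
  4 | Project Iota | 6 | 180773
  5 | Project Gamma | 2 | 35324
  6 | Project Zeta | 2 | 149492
SELECT name, budget FROM departments WHERE budget <= 250343

Execution result:
name | budget
Research | 95957
IT | 54033
Engineering | 216877
Marketing | 223605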